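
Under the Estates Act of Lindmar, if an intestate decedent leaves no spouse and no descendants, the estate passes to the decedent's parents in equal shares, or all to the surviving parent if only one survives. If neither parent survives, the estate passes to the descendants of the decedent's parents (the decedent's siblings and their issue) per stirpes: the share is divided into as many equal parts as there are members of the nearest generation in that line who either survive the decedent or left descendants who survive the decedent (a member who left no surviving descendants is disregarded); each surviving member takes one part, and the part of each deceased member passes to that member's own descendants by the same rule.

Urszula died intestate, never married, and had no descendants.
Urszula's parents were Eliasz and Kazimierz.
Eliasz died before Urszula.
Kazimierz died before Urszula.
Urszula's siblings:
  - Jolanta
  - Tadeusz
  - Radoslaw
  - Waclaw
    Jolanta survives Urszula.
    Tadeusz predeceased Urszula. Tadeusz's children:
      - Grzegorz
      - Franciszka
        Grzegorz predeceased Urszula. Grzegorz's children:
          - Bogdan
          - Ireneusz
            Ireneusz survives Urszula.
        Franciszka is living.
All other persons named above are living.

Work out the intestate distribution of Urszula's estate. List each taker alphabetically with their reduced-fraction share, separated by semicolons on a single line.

Bogdan 1/16; Franciszka 1/8; Ireneusz 1/16; Jolanta 1/4; Radoslaw 1/4; Waclaw 1/4

Neither parent survives and there are no descendants, so the estate passes to Urszula's siblings and their issue per stirpes.
The estate is divided into 4 equal shares of 1/4 among Jolanta, Tadeusz, Radoslaw, Waclaw.
Jolanta is living and takes 1/4.
Tadeusz predeceased; the 1/4 allotted to Tadeusz's branch passes to Tadeusz's issue by representation.
The 1/4 is divided into 2 equal shares of 1/8 among Grzegorz, Franciszka.
Grzegorz predeceased; the 1/8 allotted to Grzegorz's branch passes to Grzegorz's issue by representation.
The 1/8 is divided into 2 equal shares of 1/16 among Bogdan, Ireneusz.
Bogdan is living and takes 1/16.
Ireneusz is living and takes 1/16.
Franciszka is living and takes 1/8.
Radoslaw is living and takes 1/4.
Waclaw is living and takes 1/4.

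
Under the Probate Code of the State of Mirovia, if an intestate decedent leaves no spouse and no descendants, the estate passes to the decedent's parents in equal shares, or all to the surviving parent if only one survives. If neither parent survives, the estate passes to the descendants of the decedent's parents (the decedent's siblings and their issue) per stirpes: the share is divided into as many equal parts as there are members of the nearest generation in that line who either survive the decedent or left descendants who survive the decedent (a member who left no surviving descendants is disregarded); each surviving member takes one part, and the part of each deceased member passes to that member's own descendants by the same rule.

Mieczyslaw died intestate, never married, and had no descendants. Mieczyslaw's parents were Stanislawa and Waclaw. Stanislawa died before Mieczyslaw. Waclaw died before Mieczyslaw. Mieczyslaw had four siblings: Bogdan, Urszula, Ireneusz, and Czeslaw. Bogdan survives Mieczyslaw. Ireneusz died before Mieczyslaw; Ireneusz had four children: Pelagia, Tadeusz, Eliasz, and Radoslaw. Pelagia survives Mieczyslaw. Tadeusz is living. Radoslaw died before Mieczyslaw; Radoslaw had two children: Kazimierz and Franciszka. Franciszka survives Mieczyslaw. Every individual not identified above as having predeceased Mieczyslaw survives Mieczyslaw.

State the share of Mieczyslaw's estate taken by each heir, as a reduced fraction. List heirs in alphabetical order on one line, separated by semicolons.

Bogdan 1/4; Czeslaw 1/4; Eliasz 1/16; Franciszka 1/32; Kazimierz 1/32; Pelagia 1/16; Tadeusz 1/16; Urszula 1/4

Neither parent survives and there are no descendants, so the estate passes to Mieczyslaw's siblings and their issue per stirpes.
The estate is divided into 4 equal shares of 1/4 among Bogdan, Urszula, Ireneusz, Czeslaw.
Bogdan is living and takes 1/4.
Urszula is living and takes 1/4.
Ireneusz predeceased; the 1/4 allotted to Ireneusz's branch passes to Ireneusz's issue by representation.
The 1/4 is divided into 4 equal shares of 1/16 among Pelagia, Tadeusz, Eliasz, Radoslaw.
Pelagia is living and takes 1/16.
Tadeusz is living and takes 1/16.
Eliasz is living and takes 1/16.
Radoslaw predeceased; the 1/16 allotted to Radoslaw's branch passes to Radoslaw's issue by representation.
The 1/16 is divided into 2 equal shares of 1/32 among Kazimierz, Franciszka.
Kazimierz is living and takes 1/32.
Franciszka is living and takes 1/32.
Czeslaw is living and takes 1/4.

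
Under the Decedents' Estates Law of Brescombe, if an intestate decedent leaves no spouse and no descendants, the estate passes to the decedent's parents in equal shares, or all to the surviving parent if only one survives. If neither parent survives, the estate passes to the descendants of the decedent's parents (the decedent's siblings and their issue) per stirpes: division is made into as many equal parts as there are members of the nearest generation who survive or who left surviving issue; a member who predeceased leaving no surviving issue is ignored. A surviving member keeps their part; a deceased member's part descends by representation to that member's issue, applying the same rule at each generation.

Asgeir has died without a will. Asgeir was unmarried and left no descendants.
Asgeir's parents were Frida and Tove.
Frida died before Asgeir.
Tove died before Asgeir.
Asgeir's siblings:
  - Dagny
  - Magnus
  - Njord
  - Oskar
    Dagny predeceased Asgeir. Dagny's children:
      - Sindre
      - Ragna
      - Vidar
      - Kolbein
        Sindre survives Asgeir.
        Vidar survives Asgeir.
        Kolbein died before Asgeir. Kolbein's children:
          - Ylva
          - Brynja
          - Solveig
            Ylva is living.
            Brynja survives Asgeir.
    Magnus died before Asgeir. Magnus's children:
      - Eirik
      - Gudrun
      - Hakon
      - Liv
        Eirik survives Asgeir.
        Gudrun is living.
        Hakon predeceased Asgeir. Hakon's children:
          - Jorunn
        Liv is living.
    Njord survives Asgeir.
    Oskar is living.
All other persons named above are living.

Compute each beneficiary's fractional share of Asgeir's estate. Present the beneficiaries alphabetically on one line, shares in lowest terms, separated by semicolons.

Neither parent survives and there are no descendants, so the estate passes to Asgeir's siblings and their issue per stirpes.
The estate is divided into 4 equal shares of 1/4 among Dagny, Magnus, Njord, Oskar.
Dagny predeceased; the 1/4 allotted to Dagny's branch passes to Dagny's issue by representation.
The 1/4 is divided into 4 equal shares of 1/16 among Sindre, Ragna, Vidar, Kolbein.
Sindre is living and takes 1/16.
Ragna is living and takes 1/16.
Vidar is living and takes 1/16.
Kolbein predeceased; the 1/16 allotted to Kolbein's branch passes to Kolbein's issue by representation.
The 1/16 is divided into 3 equal shares of 1/48 among Ylva, Brynja, Solveig.
Ylva is living and takes 1/48.
Brynja is living and takes 1/48.
Solveig is living and takes 1/48.
Magnus predeceased; the 1/4 allotted to Magnus's branch passes to Magnus's issue by representation.
The 1/4 is divided into 4 equal shares of 1/16 among Eirik, Gudrun, Hakon, Liv.
Eirik is living and takes 1/16.
Gudrun is living and takes 1/16.
Hakon predeceased; the 1/16 allotted to Hakon's branch passes to Hakon's issue by representation.
Jorunn is the sole taker at this level and receives the full 1/16.
Liv is living and takes 1/16.
Njord is living and takes 1/4.
Oskar is living and takes 1/4.

Brynja 1/48; Eirik 1/16; Gudrun 1/16; Jorunn 1/16; Liv 1/16; Njord 1/4; Oskar 1/4; Ragna 1/16; Sindre 1/16; Solveig 1/48; Vidar 1/16; Ylva 1/48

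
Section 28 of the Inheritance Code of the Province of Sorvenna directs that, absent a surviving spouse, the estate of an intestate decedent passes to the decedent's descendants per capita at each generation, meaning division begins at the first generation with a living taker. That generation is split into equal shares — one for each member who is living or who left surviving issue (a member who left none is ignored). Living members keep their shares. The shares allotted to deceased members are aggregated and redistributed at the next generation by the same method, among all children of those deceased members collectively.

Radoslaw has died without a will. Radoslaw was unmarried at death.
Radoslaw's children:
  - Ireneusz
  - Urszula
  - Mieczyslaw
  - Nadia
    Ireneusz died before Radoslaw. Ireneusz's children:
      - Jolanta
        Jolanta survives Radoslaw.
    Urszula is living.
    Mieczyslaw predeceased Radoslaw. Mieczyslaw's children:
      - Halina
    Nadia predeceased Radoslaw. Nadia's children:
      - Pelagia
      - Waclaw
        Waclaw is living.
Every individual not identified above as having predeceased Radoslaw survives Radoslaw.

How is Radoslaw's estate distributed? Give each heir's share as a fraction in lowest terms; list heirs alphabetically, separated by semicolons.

There is no surviving spouse, so the entire estate passes to Radoslaw's descendants per capita at each generation.
At generation 1 (Ireneusz, Urszula, Mieczyslaw, Nadia) there are 4 shares of (1)/4 = 1/4 each.
Living: Urszula — each takes 1/4.
Deceased: Ireneusz, Mieczyslaw, and Nadia. Their combined 3/4 is pooled and carried to generation 2.
At generation 2 (Jolanta, Halina, Pelagia, Waclaw) there are 4 shares of (3/4)/4 = 3/16 each.
Living: Jolanta, Halina, Pelagia, and Waclaw — each takes 3/16.

Halina 3/16; Jolanta 3/16; Pelagia 3/16; Urszula 1/4; Waclaw 3/16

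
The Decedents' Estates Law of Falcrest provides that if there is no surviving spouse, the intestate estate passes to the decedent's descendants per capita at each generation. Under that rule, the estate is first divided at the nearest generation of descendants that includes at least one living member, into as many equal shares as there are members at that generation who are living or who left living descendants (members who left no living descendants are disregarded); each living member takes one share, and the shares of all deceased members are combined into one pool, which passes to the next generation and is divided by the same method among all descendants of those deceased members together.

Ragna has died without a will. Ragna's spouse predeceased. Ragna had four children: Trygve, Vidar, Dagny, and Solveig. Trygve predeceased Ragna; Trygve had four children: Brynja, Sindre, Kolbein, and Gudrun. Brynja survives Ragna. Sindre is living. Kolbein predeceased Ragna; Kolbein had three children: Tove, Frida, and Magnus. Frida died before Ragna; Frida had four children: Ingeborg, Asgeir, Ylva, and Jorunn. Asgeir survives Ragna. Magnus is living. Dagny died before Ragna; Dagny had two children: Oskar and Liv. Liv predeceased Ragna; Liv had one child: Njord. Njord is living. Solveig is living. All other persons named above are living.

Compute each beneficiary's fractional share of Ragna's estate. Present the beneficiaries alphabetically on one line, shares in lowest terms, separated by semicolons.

Asgeir 1/96; Brynja 1/12; Gudrun 1/12; Ingeborg 1/96; Jorunn 1/96; Magnus 1/24; Njord 1/24; Oskar 1/12; Sindre 1/12; Solveig 1/4; Tove 1/24; Vidar 1/4; Ylva 1/96

There is no surviving spouse, so the entire estate passes to Ragna's descendants per capita at each generation.
At generation 1 (Trygve, Vidar, Dagny, Solveig) there are 4 shares of (1)/4 = 1/4 each.
Living: Vidar and Solveig — each takes 1/4.
Deceased: Trygve and Dagny. Their combined 1/2 is pooled and carried to generation 2.
At generation 2 (Brynja, Sindre, Kolbein, Gudrun, Oskar, Liv) there are 6 shares of (1/2)/6 = 1/12 each.
Living: Brynja, Sindre, Gudrun, and Oskar — each takes 1/12.
Deceased: Kolbein and Liv. Their combined 1/6 is pooled and carried to generation 3.
At generation 3 (Tove, Frida, Magnus, Njord) there are 4 shares of (1/6)/4 = 1/24 each.
Living: Tove, Magnus, and Njord — each takes 1/24.
Deceased: Frida. That 1/24 share is carried to generation 4.
At generation 4 (Ingeborg, Asgeir, Ylva, Jorunn) there are 4 shares of (1/24)/4 = 1/96 each.
Living: Ingeborg, Asgeir, Ylva, and Jorunn — each takes 1/96.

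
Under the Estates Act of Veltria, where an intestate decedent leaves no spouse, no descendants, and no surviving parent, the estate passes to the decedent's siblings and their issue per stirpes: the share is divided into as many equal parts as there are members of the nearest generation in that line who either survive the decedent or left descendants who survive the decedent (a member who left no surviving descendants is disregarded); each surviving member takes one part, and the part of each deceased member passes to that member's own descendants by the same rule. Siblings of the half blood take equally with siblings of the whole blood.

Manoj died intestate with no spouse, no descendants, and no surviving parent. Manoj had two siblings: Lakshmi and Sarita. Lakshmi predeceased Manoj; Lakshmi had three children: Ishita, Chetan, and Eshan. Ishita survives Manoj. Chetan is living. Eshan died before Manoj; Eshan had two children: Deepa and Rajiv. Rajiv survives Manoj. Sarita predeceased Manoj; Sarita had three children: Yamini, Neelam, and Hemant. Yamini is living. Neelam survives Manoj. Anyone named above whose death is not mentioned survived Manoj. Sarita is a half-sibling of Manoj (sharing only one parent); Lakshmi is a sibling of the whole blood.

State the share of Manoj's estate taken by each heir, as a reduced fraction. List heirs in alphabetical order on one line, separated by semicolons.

Chetan 1/6; Deepa 1/12; Hemant 1/6; Ishita 1/6; Neelam 1/6; Rajiv 1/12; Yamini 1/6

No spouse, descendants, or parent survives, so the estate passes to Manoj's siblings per stirpes.
Half-blood and whole-blood siblings take equally under the stated rule.
The estate is divided into 2 equal shares of 1/2 among Lakshmi, Sarita.
Lakshmi predeceased; the 1/2 allotted to Lakshmi's branch passes to Lakshmi's issue by representation.
The 1/2 is divided into 3 equal shares of 1/6 among Ishita, Chetan, Eshan.
Ishita is living and takes 1/6.
Chetan is living and takes 1/6.
Eshan predeceased; the 1/6 allotted to Eshan's branch passes to Eshan's issue by representation.
The 1/6 is divided into 2 equal shares of 1/12 among Deepa, Rajiv.
Deepa is living and takes 1/12.
Rajiv is living and takes 1/12.
Sarita predeceased; the 1/2 allotted to Sarita's branch passes to Sarita's issue by representation.
The 1/2 is divided into 3 equal shares of 1/6 among Yamini, Neelam, Hemant.
Yamini is living and takes 1/6.
Neelam is living and takes 1/6.
Hemant is living and takes 1/6.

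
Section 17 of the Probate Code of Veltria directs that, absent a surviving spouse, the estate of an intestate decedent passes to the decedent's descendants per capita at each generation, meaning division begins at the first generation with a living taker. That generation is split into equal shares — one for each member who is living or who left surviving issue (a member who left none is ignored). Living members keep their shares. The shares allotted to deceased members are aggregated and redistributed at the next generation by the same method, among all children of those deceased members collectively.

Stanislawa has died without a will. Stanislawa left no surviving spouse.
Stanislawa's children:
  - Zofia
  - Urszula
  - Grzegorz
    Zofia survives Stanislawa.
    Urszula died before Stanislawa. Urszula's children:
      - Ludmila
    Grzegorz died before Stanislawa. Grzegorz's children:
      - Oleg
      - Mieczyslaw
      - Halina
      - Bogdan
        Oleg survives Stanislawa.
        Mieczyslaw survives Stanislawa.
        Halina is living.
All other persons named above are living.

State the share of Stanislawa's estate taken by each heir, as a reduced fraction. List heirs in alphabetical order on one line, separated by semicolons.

There is no surviving spouse, so the entire estate passes to Stanislawa's descendants per capita at each generation.
At generation 1 (Zofia, Urszula, Grzegorz) there are 3 shares of (1)/3 = 1/3 each.
Living: Zofia — each takes 1/3.
Deceased: Urszula and Grzegorz. Their combined 2/3 is pooled and carried to generation 2.
At generation 2 (Ludmila, Oleg, Mieczyslaw, Halina, Bogdan) there are 5 shares of (2/3)/5 = 2/15 each.
Living: Ludmila, Oleg, Mieczyslaw, Halina, and Bogdan — each takes 2/15.

Bogdan 2/15; Halina 2/15; Ludmila 2/15; Mieczyslaw 2/15; Oleg 2/15; Zofia 1/3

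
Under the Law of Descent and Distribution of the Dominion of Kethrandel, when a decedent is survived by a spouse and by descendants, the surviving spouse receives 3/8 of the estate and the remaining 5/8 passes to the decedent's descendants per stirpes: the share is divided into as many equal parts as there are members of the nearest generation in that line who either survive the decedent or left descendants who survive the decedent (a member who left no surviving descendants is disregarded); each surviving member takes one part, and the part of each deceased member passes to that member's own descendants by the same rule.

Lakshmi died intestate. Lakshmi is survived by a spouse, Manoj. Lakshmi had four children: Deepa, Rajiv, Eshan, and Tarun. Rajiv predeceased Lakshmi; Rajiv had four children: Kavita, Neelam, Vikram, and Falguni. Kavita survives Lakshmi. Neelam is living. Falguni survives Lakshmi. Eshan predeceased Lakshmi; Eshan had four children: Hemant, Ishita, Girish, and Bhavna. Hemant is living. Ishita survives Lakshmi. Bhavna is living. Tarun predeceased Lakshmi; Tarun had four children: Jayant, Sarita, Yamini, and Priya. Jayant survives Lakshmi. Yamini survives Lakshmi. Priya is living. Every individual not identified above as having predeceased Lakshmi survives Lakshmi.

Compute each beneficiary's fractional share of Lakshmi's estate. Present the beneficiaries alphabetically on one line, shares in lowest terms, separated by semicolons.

Manoj, as surviving spouse, takes 3/8.
The remaining 5/8 passes to Lakshmi's descendants per stirpes.
The 5/8 is divided into 4 equal shares of 5/32 among Deepa, Rajiv, Eshan, Tarun.
Deepa is living and takes 5/32.
Rajiv predeceased; the 5/32 allotted to Rajiv's branch passes to Rajiv's issue by representation.
The 5/32 is divided into 4 equal shares of 5/128 among Kavita, Neelam, Vikram, Falguni.
Kavita is living and takes 5/128.
Neelam is living and takes 5/128.
Vikram is living and takes 5/128.
Falguni is living and takes 5/128.
Eshan predeceased; the 5/32 allotted to Eshan's branch passes to Eshan's issue by representation.
The 5/32 is divided into 4 equal shares of 5/128 among Hemant, Ishita, Girish, Bhavna.
Hemant is living and takes 5/128.
Ishita is living and takes 5/128.
Girish is living and takes 5/128.
Bhavna is living and takes 5/128.
Tarun predeceased; the 5/32 allotted to Tarun's branch passes to Tarun's issue by representation.
The 5/32 is divided into 4 equal shares of 5/128 among Jayant, Sarita, Yamini, Priya.
Jayant is living and takes 5/128.
Sarita is living and takes 5/128.
Yamini is living and takes 5/128.
Priya is living and takes 5/128.

Bhavna 5/128; Deepa 5/32; Falguni 5/128; Girish 5/128; Hemant 5/128; Ishita 5/128; Jayant 5/128; Kavita 5/128; Manoj 3/8; Neelam 5/128; Priya 5/128; Sarita 5/128; Vikram 5/128; Yamini 5/128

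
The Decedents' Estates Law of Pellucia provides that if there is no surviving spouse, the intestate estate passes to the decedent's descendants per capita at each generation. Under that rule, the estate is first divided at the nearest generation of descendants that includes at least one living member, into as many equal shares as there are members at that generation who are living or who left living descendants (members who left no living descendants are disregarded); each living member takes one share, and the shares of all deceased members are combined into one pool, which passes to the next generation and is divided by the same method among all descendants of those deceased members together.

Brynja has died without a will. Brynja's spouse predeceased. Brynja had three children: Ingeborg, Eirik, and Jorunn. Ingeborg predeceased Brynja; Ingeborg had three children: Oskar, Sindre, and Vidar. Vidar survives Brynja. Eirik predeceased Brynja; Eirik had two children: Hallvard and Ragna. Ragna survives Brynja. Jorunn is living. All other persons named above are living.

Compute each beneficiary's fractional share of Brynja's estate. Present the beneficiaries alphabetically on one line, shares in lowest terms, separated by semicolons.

There is no surviving spouse, so the entire estate passes to Brynja's descendants per capita at each generation.
At generation 1 (Ingeborg, Eirik, Jorunn) there are 3 shares of (1)/3 = 1/3 each.
Living: Jorunn — each takes 1/3.
Deceased: Ingeborg and Eirik. Their combined 2/3 is pooled and carried to generation 2.
At generation 2 (Oskar, Sindre, Vidar, Hallvard, Ragna) there are 5 shares of (2/3)/5 = 2/15 each.
Living: Oskar, Sindre, Vidar, Hallvard, and Ragna — each takes 2/15.

Hallvard 2/15; Jorunn 1/3; Oskar 2/15; Ragna 2/15; Sindre 2/15; Vidar 2/15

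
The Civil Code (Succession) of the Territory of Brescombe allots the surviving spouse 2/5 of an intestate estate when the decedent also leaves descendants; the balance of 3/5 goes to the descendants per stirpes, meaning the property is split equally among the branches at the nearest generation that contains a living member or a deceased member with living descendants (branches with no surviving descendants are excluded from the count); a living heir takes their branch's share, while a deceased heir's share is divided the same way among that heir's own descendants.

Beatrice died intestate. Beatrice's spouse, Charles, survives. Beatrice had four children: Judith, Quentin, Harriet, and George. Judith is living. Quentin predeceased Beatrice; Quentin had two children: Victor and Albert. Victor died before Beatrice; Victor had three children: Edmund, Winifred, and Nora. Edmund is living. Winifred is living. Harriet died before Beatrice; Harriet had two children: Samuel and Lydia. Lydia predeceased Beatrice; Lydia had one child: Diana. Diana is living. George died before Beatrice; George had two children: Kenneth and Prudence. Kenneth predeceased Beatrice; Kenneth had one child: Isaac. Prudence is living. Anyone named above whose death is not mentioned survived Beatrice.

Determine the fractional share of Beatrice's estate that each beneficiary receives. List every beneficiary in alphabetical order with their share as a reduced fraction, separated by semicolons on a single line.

Albert 3/40; Charles 2/5; Diana 3/40; Edmund 1/40; Isaac 3/40; Judith 3/20; Nora 1/40; Prudence 3/40; Samuel 3/40; Winifred 1/40

Charles, as surviving spouse, takes 2/5.
The remaining 3/5 passes to Beatrice's descendants per stirpes.
The 3/5 is divided into 4 equal shares of 3/20 among Judith, Quentin, Harriet, George.
Judith is living and takes 3/20.
Quentin predeceased; the 3/20 allotted to Quentin's branch passes to Quentin's issue by representation.
The 3/20 is divided into 2 equal shares of 3/40 among Victor, Albert.
Victor predeceased; the 3/40 allotted to Victor's branch passes to Victor's issue by representation.
The 3/40 is divided into 3 equal shares of 1/40 among Edmund, Winifred, Nora.
Edmund is living and takes 1/40.
Winifred is living and takes 1/40.
Nora is living and takes 1/40.
Albert is living and takes 3/40.
Harriet predeceased; the 3/20 allotted to Harriet's branch passes to Harriet's issue by representation.
The 3/20 is divided into 2 equal shares of 3/40 among Samuel, Lydia.
Samuel is living and takes 3/40.
Lydia predeceased; the 3/40 allotted to Lydia's branch passes to Lydia's issue by representation.
Diana is the sole taker at this level and receives the full 3/40.
George predeceased; the 3/20 allotted to George's branch passes to George's issue by representation.
The 3/20 is divided into 2 equal shares of 3/40 among Kenneth, Prudence.
Kenneth predeceased; the 3/40 allotted to Kenneth's branch passes to Kenneth's issue by representation.
Isaac is the sole taker at this level and receives the full 3/40.
Prudence is living and takes 3/40.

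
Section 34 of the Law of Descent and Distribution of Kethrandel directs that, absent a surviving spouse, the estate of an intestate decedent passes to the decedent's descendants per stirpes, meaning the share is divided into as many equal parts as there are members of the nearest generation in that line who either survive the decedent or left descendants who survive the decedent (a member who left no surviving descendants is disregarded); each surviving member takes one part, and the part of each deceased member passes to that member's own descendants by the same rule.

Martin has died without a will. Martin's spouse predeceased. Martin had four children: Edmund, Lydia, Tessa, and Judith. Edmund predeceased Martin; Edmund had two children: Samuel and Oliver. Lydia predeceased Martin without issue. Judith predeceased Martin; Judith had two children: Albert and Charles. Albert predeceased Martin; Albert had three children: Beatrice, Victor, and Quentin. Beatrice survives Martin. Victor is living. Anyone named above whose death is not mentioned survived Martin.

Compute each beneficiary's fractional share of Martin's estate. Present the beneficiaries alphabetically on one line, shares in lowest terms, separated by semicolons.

There is no surviving spouse, so the entire estate passes to Martin's descendants per stirpes.
Lydia left no surviving issue, so that branch lapses and is disregarded.
The estate is divided into 3 equal shares of 1/3 among Edmund, Tessa, Judith.
Edmund predeceased; the 1/3 allotted to Edmund's branch passes to Edmund's issue by representation.
The 1/3 is divided into 2 equal shares of 1/6 among Samuel, Oliver.
Samuel is living and takes 1/6.
Oliver is living and takes 1/6.
Tessa is living and takes 1/3.
Judith predeceased; the 1/3 allotted to Judith's branch passes to Judith's issue by representation.
The 1/3 is divided into 2 equal shares of 1/6 among Albert, Charles.
Albert predeceased; the 1/6 allotted to Albert's branch passes to Albert's issue by representation.
The 1/6 is divided into 3 equal shares of 1/18 among Beatrice, Victor, Quentin.
Beatrice is living and takes 1/18.
Victor is living and takes 1/18.
Quentin is living and takes 1/18.
Charles is living and takes 1/6.

Beatrice 1/18; Charles 1/6; Oliver 1/6; Quentin 1/18; Samuel 1/6; Tessa 1/3; Victor 1/18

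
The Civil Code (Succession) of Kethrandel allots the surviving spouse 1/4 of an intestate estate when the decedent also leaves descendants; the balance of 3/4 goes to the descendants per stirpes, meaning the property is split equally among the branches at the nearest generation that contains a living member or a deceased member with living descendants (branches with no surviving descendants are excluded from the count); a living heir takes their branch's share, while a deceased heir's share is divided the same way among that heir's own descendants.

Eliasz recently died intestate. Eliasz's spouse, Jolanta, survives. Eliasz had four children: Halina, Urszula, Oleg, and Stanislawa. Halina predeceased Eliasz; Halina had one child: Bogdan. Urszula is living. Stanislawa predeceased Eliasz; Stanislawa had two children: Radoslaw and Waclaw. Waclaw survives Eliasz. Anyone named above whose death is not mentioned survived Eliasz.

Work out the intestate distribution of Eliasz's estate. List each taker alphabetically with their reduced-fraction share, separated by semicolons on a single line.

Bogdan 3/16; Jolanta 1/4; Oleg 3/16; Radoslaw 3/32; Urszula 3/16; Waclaw 3/32

Jolanta, as surviving spouse, takes 1/4.
The remaining 3/4 passes to Eliasz's descendants per stirpes.
The 3/4 is divided into 4 equal shares of 3/16 among Halina, Urszula, Oleg, Stanislawa.
Halina predeceased; the 3/16 allotted to Halina's branch passes to Halina's issue by representation.
Bogdan is the sole taker at this level and receives the full 3/16.
Urszula is living and takes 3/16.
Oleg is living and takes 3/16.
Stanislawa predeceased; the 3/16 allotted to Stanislawa's branch passes to Stanislawa's issue by representation.
The 3/16 is divided into 2 equal shares of 3/32 among Radoslaw, Waclaw.
Radoslaw is living and takes 3/32.
Waclaw is living and takes 3/32.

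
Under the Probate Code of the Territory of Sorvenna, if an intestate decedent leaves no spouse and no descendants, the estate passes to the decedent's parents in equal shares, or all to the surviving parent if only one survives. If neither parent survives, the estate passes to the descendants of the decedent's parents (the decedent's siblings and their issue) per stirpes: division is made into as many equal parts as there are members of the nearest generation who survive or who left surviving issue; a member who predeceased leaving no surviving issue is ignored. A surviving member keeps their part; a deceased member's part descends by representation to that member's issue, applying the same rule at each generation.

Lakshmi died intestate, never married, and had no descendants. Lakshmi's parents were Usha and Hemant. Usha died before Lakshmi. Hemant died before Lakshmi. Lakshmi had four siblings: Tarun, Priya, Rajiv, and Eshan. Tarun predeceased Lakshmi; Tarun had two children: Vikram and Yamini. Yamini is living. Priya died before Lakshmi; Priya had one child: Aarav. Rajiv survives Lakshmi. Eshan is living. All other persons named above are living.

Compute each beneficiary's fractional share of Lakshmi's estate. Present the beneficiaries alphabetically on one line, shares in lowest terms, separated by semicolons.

Aarav 1/4; Eshan 1/4; Rajiv 1/4; Vikram 1/8; Yamini 1/8

Neither parent survives and there are no descendants, so the estate passes to Lakshmi's siblings and their issue per stirpes.
The estate is divided into 4 equal shares of 1/4 among Tarun, Priya, Rajiv, Eshan.
Tarun predeceased; the 1/4 allotted to Tarun's branch passes to Tarun's issue by representation.
The 1/4 is divided into 2 equal shares of 1/8 among Vikram, Yamini.
Vikram is living and takes 1/8.
Yamini is living and takes 1/8.
Priya predeceased; the 1/4 allotted to Priya's branch passes to Priya's issue by representation.
Aarav is the sole taker at this level and receives the full 1/4.
Rajiv is living and takes 1/4.
Eshan is living and takes 1/4.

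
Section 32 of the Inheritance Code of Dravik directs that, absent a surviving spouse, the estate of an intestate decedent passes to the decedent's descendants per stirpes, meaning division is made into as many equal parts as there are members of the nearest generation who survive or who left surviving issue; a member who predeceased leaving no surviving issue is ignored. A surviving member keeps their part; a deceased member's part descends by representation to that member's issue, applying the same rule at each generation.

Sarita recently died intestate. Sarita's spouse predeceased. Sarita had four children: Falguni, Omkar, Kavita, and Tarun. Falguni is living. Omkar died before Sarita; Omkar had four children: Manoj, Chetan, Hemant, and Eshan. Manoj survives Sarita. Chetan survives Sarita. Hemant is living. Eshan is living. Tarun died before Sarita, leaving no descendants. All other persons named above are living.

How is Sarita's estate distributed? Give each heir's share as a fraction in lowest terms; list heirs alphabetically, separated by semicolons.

There is no surviving spouse, so the entire estate passes to Sarita's descendants per stirpes.
Tarun left no surviving issue, so that branch lapses and is disregarded.
The estate is divided into 3 equal shares of 1/3 among Falguni, Omkar, Kavita.
Falguni is living and takes 1/3.
Omkar predeceased; the 1/3 allotted to Omkar's branch passes to Omkar's issue by representation.
The 1/3 is divided into 4 equal shares of 1/12 among Manoj, Chetan, Hemant, Eshan.
Manoj is living and takes 1/12.
Chetan is living and takes 1/12.
Hemant is living and takes 1/12.
Eshan is living and takes 1/12.
Kavita is living and takes 1/3.

Chetan 1/12; Eshan 1/12; Falguni 1/3; Hemant 1/12; Kavita 1/3; Manoj 1/12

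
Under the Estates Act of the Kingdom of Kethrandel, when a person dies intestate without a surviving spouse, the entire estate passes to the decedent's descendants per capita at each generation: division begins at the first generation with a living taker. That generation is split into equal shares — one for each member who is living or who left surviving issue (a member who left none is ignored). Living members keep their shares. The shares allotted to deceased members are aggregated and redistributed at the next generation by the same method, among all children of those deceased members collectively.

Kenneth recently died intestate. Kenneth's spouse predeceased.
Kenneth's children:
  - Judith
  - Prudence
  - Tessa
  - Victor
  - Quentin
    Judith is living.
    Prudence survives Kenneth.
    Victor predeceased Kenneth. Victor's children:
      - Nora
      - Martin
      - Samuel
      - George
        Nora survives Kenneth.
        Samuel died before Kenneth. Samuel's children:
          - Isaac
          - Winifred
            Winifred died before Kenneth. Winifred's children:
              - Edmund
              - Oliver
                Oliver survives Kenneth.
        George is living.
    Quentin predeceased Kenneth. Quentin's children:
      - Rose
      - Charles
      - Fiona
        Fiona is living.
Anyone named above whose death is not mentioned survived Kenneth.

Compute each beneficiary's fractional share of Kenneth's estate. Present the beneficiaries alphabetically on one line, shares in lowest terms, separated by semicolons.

There is no surviving spouse, so the entire estate passes to Kenneth's descendants per capita at each generation.
At generation 1 (Judith, Prudence, Tessa, Victor, Quentin) there are 5 shares of (1)/5 = 1/5 each.
Living: Judith, Prudence, and Tessa — each takes 1/5.
Deceased: Victor and Quentin. Their combined 2/5 is pooled and carried to generation 2.
At generation 2 (Nora, Martin, Samuel, George, Rose, Charles, Fiona) there are 7 shares of (2/5)/7 = 2/35 each.
Living: Nora, Martin, George, Rose, Charles, and Fiona — each takes 2/35.
Deceased: Samuel. That 2/35 share is carried to generation 3.
At generation 3 (Isaac, Winifred) there are 2 shares of (2/35)/2 = 1/35 each.
Living: Isaac — each takes 1/35.
Deceased: Winifred. That 1/35 share is carried to generation 4.
At generation 4 (Edmund, Oliver) there are 2 shares of (1/35)/2 = 1/70 each.
Living: Edmund and Oliver — each takes 1/70.

Charles 2/35; Edmund 1/70; Fiona 2/35; George 2/35; Isaac 1/35; Judith 1/5; Martin 2/35; Nora 2/35; Oliver 1/70; Prudence 1/5; Rose 2/35; Tessa 1/5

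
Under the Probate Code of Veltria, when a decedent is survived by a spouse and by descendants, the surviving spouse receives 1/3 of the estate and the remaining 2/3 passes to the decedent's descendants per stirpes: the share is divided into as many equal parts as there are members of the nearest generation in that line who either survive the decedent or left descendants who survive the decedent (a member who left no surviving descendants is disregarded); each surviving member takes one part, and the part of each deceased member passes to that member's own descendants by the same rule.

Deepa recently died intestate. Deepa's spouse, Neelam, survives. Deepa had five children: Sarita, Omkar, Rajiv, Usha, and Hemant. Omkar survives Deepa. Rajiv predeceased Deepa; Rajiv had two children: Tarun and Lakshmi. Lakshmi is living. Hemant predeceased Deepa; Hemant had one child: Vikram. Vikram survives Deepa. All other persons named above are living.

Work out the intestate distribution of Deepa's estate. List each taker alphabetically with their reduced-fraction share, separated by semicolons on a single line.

Neelam, as surviving spouse, takes 1/3.
The remaining 2/3 passes to Deepa's descendants per stirpes.
The 2/3 is divided into 5 equal shares of 2/15 among Sarita, Omkar, Rajiv, Usha, Hemant.
Sarita is living and takes 2/15.
Omkar is living and takes 2/15.
Rajiv predeceased; the 2/15 allotted to Rajiv's branch passes to Rajiv's issue by representation.
The 2/15 is divided into 2 equal shares of 1/15 among Tarun, Lakshmi.
Tarun is living and takes 1/15.
Lakshmi is living and takes 1/15.
Usha is living and takes 2/15.
Hemant predeceased; the 2/15 allotted to Hemant's branch passes to Hemant's issue by representation.
Vikram is the sole taker at this level and receives the full 2/15.

Lakshmi 1/15; Neelam 1/3; Omkar 2/15; Sarita 2/15; Tarun 1/15; Usha 2/15; Vikram 2/15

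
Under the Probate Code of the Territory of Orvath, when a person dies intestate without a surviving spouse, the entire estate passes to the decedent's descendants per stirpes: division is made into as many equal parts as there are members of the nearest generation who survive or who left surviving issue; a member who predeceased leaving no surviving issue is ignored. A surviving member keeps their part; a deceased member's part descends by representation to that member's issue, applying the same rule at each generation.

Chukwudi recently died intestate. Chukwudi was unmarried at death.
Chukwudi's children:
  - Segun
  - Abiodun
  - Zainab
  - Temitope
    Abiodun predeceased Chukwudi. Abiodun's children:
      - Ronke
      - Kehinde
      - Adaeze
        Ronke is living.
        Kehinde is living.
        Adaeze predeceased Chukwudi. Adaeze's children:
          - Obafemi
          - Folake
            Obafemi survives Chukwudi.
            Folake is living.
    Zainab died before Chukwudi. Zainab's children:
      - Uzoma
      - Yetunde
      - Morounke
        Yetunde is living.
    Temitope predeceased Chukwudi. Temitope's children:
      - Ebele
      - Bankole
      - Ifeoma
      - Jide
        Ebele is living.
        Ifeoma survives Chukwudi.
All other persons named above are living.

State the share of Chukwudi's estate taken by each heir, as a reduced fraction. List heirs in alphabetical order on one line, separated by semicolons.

There is no surviving spouse, so the entire estate passes to Chukwudi's descendants per stirpes.
The estate is divided into 4 equal shares of 1/4 among Segun, Abiodun, Zainab, Temitope.
Segun is living and takes 1/4.
Abiodun predeceased; the 1/4 allotted to Abiodun's branch passes to Abiodun's issue by representation.
The 1/4 is divided into 3 equal shares of 1/12 among Ronke, Kehinde, Adaeze.
Ronke is living and takes 1/12.
Kehinde is living and takes 1/12.
Adaeze predeceased; the 1/12 allotted to Adaeze's branch passes to Adaeze's issue by representation.
The 1/12 is divided into 2 equal shares of 1/24 among Obafemi, Folake.
Obafemi is living and takes 1/24.
Folake is living and takes 1/24.
Zainab predeceased; the 1/4 allotted to Zainab's branch passes to Zainab's issue by representation.
The 1/4 is divided into 3 equal shares of 1/12 among Uzoma, Yetunde, Morounke.
Uzoma is living and takes 1/12.
Yetunde is living and takes 1/12.
Morounke is living and takes 1/12.
Temitope predeceased; the 1/4 allotted to Temitope's branch passes to Temitope's issue by representation.
The 1/4 is divided into 4 equal shares of 1/16 among Ebele, Bankole, Ifeoma, Jide.
Ebele is living and takes 1/16.
Bankole is living and takes 1/16.
Ifeoma is living and takes 1/16.
Jide is living and takes 1/16.

Bankole 1/16; Ebele 1/16; Folake 1/24; Ifeoma 1/16; Jide 1/16; Kehinde 1/12; Morounke 1/12; Obafemi 1/24; Ronke 1/12; Segun 1/4; Uzoma 1/12; Yetunde 1/12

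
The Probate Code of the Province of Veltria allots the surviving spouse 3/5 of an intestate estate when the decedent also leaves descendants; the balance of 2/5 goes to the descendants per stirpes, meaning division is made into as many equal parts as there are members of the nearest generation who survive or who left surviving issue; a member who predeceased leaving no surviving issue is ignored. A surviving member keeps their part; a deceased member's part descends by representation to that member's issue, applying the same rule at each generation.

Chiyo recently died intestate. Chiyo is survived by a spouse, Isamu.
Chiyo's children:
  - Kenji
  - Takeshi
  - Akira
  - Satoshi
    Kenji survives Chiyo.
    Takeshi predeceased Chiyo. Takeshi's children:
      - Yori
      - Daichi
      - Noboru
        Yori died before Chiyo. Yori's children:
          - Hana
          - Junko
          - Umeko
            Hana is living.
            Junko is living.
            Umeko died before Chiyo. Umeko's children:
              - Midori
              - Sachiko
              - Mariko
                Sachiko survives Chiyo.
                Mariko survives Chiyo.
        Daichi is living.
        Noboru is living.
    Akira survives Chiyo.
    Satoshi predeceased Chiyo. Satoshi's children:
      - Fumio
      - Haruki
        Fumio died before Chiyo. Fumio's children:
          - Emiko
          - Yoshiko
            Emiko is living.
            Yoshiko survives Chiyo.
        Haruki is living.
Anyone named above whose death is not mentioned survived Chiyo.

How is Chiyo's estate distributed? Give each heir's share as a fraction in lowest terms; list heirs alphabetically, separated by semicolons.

Akira 1/10; Daichi 1/30; Emiko 1/40; Hana 1/90; Haruki 1/20; Isamu 3/5; Junko 1/90; Kenji 1/10; Mariko 1/270; Midori 1/270; Noboru 1/30; Sachiko 1/270; Yoshiko 1/40

Isamu, as surviving spouse, takes 3/5.
The remaining 2/5 passes to Chiyo's descendants per stirpes.
The 2/5 is divided into 4 equal shares of 1/10 among Kenji, Takeshi, Akira, Satoshi.
Kenji is living and takes 1/10.
Takeshi predeceased; the 1/10 allotted to Takeshi's branch passes to Takeshi's issue by representation.
The 1/10 is divided into 3 equal shares of 1/30 among Yori, Daichi, Noboru.
Yori predeceased; the 1/30 allotted to Yori's branch passes to Yori's issue by representation.
The 1/30 is divided into 3 equal shares of 1/90 among Hana, Junko, Umeko.
Hana is living and takes 1/90.
Junko is living and takes 1/90.
Umeko predeceased; the 1/90 allotted to Umeko's branch passes to Umeko's issue by representation.
The 1/90 is divided into 3 equal shares of 1/270 among Midori, Sachiko, Mariko.
Midori is living and takes 1/270.
Sachiko is living and takes 1/270.
Mariko is living and takes 1/270.
Daichi is living and takes 1/30.
Noboru is living and takes 1/30.
Akira is living and takes 1/10.
Satoshi predeceased; the 1/10 allotted to Satoshi's branch passes to Satoshi's issue by representation.
The 1/10 is divided into 2 equal shares of 1/20 among Fumio, Haruki.
Fumio predeceased; the 1/20 allotted to Fumio's branch passes to Fumio's issue by representation.
The 1/20 is divided into 2 equal shares of 1/40 among Emiko, Yoshiko.
Emiko is living and takes 1/40.
Yoshiko is living and takes 1/40.
Haruki is living and takes 1/20.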